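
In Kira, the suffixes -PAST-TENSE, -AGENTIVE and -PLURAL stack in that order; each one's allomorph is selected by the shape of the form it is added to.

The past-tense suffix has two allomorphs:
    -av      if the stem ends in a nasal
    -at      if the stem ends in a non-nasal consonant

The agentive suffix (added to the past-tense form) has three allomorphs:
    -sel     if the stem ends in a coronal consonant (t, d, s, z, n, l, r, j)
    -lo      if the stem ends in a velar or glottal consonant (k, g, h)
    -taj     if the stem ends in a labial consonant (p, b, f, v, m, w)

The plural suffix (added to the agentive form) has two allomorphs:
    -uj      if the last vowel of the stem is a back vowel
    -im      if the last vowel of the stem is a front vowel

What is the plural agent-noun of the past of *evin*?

evinavtajuj

*evin* — final consonant /n/ (a nasal) → -av → *evinav*.
The past-tense form *evinav* — final consonant /v/ (labial) → -taj → *evinavtaj*.
The agentive form *evinavtaj*: last vowel = /a/, a back vowel → -uj → *evinavtajuj*.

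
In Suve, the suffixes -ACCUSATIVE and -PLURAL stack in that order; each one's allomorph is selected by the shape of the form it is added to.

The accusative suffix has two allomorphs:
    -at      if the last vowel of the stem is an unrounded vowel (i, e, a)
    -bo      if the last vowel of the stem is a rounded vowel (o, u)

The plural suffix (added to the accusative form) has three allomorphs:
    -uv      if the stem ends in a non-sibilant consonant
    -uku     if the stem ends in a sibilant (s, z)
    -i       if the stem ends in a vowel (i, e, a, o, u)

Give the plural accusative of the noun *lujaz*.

Since the last vowel of *lujaz* is /a/ (an unrounded vowel), it takes -at, giving *lujazat*.
Since the final sound of the accusative form *lujazat* is /t/ (a non-sibilant consonant), it takes -uv, giving *lujazatuv*.

lujazatuv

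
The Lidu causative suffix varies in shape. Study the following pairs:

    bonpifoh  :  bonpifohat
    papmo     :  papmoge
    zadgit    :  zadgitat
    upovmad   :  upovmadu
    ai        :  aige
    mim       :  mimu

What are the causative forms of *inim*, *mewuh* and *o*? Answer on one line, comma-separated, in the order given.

Looking at the final sound of each stem: -at when the stem ends in a voiceless consonant (*bonpifoh*, *zadgit*); -u when the stem ends in a voiced consonant (*upovmad*, *mim*); -ge when the stem ends in a vowel (*papmo*, *ai*).
Since the final sound of *inim* is /m/ (a voiced consonant), it takes -u, giving *inimu*.
Since the final sound of *mewuh* is /h/ (a voiceless consonant), it takes -at, giving *mewuhat*.
Since the final sound of *o* is /o/ (a vowel), it takes -ge, giving *oge*.

inimu, mewuhat, oge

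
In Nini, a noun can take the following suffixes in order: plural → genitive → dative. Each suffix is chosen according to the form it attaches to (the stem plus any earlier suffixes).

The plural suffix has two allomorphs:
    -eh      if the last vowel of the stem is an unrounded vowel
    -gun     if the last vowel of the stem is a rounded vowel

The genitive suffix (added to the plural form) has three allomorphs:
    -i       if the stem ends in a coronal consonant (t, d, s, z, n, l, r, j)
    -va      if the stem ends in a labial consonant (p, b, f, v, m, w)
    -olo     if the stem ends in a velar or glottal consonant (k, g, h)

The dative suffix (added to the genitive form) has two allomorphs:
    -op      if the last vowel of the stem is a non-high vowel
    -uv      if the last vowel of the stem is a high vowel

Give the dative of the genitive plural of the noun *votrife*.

*votrife*: last vowel = /e/, an unrounded vowel → -eh → *votrifeeh*.
The final consonant of the plural form *votrifeeh* is /h/, which is velar/glottal, so the genitive suffix is -olo, giving *votrifeeholo*.
The last vowel of the genitive form *votrifeeholo* is /o/, which is a non-high vowel, so the dative suffix is -op, giving *votrifeeholoop*.

votrifeeholoop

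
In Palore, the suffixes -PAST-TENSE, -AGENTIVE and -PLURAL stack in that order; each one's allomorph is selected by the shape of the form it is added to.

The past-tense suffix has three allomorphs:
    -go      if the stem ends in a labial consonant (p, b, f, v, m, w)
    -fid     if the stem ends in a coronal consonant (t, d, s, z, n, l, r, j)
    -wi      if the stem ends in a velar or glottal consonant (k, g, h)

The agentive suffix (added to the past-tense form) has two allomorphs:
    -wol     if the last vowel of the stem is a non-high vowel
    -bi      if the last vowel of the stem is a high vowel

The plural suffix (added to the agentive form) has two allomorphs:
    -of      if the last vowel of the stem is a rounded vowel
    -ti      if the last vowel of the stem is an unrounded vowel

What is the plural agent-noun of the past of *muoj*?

*muoj*: final consonant = /j/, coronal → -fid → *muojfid*.
The past-tense form *muojfid* — last vowel /i/ (a high vowel) → -bi → *muojfidbi*.
The agentive form *muojfidbi*: last vowel = /i/, an unrounded vowel → -ti → *muojfidbiti*.

muojfidbiti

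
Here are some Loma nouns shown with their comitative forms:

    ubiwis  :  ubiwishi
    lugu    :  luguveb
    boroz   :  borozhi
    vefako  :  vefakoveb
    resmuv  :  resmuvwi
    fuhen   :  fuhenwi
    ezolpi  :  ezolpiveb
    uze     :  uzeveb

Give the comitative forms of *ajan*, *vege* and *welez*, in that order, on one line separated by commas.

Looking at the final sound of each stem: -hi when the stem ends in a sibilant (*ubiwis*, *boroz*); -wi when the stem ends in a non-sibilant consonant (*resmuv*, *fuhen*); -veb when the stem ends in a vowel (*lugu*, *vefako*, *ezolpi*, *uze*).
Since the final sound of *ajan* is /n/ (a non-sibilant consonant), it takes -wi, giving *ajanwi*.
*vege*: final sound = /e/, a vowel → -veb → *vegeveb*.
The final sound of *welez* is /z/, which is a sibilant, so the suffix is -hi, giving *welezhi*.

ajanwi, vegeveb, welezhi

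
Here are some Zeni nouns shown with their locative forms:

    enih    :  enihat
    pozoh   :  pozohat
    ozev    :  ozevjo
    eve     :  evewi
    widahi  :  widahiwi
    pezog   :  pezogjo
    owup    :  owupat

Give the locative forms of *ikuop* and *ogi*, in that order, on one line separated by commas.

The pattern is voicing of the final sound: -at when the stem ends in a voiceless consonant (*enih*, *pozoh*, *owup*); -jo when the stem ends in a voiced consonant (*ozev*, *pezog*); -wi when the stem ends in a vowel (*eve*, *widahi*).
*ikuop* — final sound /p/ (a voiceless consonant) → -at → *ikuopat*.
*ogi*: final sound = /i/, a vowel → -wi → *ogiwi*.

ikuopat, ogiwi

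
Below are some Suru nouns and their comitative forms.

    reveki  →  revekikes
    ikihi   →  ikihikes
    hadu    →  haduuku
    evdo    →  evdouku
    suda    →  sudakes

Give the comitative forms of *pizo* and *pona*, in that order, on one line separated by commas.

The pattern is rounding harmony: -uku when the last vowel of the stem is a rounded vowel (*hadu*, *evdo*); -kes when the last vowel of the stem is an unrounded vowel (*reveki*, *ikihi*, *suda*).
Since the last vowel of *pizo* is /o/ (a rounded vowel), it takes -uku, giving *pizouku*.
The last vowel of *pona* is /a/, which is an unrounded vowel, so the suffix is -kes, giving *ponakes*.

pizouku, ponakes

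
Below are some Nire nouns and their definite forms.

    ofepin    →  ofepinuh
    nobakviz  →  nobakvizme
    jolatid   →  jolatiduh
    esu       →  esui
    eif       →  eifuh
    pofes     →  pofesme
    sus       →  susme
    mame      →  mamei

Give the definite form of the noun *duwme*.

duwmei

Looking at the final sound of each stem: -me when the stem ends in a sibilant (*nobakviz*, *pofes*, *sus*); -uh when the stem ends in a non-sibilant consonant (*ofepin*, *jolatid*, *eif*); -i when the stem ends in a vowel (*esu*, *mame*).
The final sound of *duwme* is /e/, which is a vowel, so the suffix is -i, giving *duwmei*.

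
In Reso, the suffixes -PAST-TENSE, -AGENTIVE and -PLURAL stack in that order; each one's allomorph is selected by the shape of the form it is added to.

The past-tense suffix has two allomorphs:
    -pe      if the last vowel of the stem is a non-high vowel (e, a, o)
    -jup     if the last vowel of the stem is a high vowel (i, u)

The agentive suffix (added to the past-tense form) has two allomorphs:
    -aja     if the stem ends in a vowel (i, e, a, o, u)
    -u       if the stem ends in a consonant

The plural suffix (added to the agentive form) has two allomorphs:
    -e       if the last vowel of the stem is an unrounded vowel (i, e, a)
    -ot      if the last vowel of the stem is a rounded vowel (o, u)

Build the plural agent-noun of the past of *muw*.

muwjupuot

Since the last vowel of *muw* is /u/ (a high vowel), it takes -jup, giving *muwjup*.
The past-tense form *muwjup*: final sound = /p/, a consonant → -u → *muwjupu*.
The agentive form *muwjupu* — last vowel /u/ (a rounded vowel) → -ot → *muwjupuot*.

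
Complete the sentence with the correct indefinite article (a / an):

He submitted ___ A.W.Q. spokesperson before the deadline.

The indefinite article is chosen by the initial *sound* of the following word, not its spelling.
The initialism *A.W.Q.* is read letter by letter; the first letter, A, is pronounced /eɪ/, which begins with a vowel sound.
So the article is *an*: He submitted an A.W.Q. spokesperson before the deadline.

an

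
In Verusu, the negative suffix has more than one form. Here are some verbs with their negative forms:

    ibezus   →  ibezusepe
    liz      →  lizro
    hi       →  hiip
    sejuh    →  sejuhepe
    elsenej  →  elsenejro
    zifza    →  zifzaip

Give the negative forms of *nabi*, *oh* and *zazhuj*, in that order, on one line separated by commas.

The pattern is voicing of the final sound: -epe when the stem ends in a voiceless consonant (*ibezus*, *sejuh*); -ro when the stem ends in a voiced consonant (*liz*, *elsenej*); -ip when the stem ends in a vowel (*hi*, *zifza*).
Since the final sound of *nabi* is /i/ (a vowel), it takes -ip, giving *nabiip*.
*oh* — final sound /h/ (a voiceless consonant) → -epe → *ohepe*.
The final sound of *zazhuj* is /j/, which is a voiced consonant, so the suffix is -ro, giving *zazhujro*.

nabiip, ohepe, zazhujro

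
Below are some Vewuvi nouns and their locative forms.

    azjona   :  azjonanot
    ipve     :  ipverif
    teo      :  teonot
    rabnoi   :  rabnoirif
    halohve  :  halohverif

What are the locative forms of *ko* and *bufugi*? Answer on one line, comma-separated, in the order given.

konot, bufugirif

The suffix is conditioned by the last vowel: -rif when the last vowel of the stem is a front vowel (*ipve*, *rabnoi*, *halohve*); -not when the last vowel of the stem is a back vowel (*azjona*, *teo*).
Since the last vowel of *ko* is /o/ (a back vowel), it takes -not, giving *konot*.
*bufugi* — last vowel /i/ (a front vowel) → -rif → *bufugirif*.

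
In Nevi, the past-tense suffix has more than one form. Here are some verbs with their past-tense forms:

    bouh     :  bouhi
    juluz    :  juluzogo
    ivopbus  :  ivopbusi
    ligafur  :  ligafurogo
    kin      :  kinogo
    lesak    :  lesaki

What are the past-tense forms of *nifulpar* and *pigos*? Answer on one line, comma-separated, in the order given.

The alternation tracks the final consonant of the stem — -i when the stem ends in a voiceless consonant (*bouh*, *ivopbus*, *lesak*); -ogo when the stem ends in a voiced consonant (*juluz*, *ligafur*, *kin*).
The final consonant of *nifulpar* is /r/, which is voiced, so the suffix is -ogo, giving *nifulparogo*.
The final consonant of *pigos* is /s/, which is voiceless, so the suffix is -i, giving *pigosi*.

nifulparogo, pigosi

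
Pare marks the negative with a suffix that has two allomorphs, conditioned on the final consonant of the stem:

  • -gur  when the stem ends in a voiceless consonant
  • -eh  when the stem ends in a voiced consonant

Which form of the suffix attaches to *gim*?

*gim* — final consonant /m/ (voiced) → -eh.

-eh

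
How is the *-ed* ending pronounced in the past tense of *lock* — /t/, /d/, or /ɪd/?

The stem *lock* ends in a voiceless consonant other than /t/.
The -ed suffix is realized as /ɪd/ after /t, d/; as /t/ after other voiceless consonants; and as /d/ after other voiced sounds.
So -ed on *lock* is pronounced /t/.

/t/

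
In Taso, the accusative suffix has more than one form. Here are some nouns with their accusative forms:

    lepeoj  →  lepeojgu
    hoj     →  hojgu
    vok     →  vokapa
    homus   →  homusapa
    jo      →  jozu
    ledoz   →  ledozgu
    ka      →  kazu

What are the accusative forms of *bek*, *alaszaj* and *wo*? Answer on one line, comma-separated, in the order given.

bekapa, alaszajgu, wozu

Looking at the final sound of each stem: -apa when the stem ends in a voiceless consonant (*vok*, *homus*); -gu when the stem ends in a voiced consonant (*lepeoj*, *hoj*, *ledoz*); -zu when the stem ends in a vowel (*jo*, *ka*).
*bek* — final sound /k/ (a voiceless consonant) → -apa → *bekapa*.
The final sound of *alaszaj* is /j/, which is a voiced consonant, so the suffix is -gu, giving *alaszajgu*.
*wo* — final sound /o/ (a vowel) → -zu → *wozu*.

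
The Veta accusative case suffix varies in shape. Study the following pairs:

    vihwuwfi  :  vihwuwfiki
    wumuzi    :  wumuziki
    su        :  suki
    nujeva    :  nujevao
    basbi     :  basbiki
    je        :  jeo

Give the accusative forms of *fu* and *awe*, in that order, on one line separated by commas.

fuki, aweo

The suffix is conditioned by the last vowel: -ki when the last vowel of the stem is a high vowel (*vihwuwfi*, *wumuzi*, *su*, *basbi*); -o when the last vowel of the stem is a non-high vowel (*nujeva*, *je*).
*fu* — last vowel /u/ (a high vowel) → -ki → *fuki*.
The last vowel of *awe* is /e/, which is a non-high vowel, so the suffix is -o, giving *aweo*.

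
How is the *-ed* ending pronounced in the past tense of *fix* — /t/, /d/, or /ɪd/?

/t/

The stem *fix* ends in a voiceless consonant other than /t/.
The -ed suffix is realized as /ɪd/ after /t, d/; as /t/ after other voiceless consonants; and as /d/ after other voiced sounds.
So -ed on *fix* is pronounced /t/.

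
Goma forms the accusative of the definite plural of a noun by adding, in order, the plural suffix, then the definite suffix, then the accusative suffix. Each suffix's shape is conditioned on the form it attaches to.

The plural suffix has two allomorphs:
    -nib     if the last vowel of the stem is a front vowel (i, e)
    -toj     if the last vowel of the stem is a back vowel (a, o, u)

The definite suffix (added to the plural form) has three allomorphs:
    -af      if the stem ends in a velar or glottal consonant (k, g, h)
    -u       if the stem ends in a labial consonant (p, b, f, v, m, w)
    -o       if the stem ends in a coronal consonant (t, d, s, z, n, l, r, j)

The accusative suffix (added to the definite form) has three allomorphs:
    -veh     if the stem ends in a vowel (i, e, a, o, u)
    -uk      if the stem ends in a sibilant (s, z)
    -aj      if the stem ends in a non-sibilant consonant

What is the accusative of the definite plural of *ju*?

jutojoveh

*ju* — last vowel /u/ (a back vowel) → -toj → *jutoj*.
The plural form *jutoj* — final consonant /j/ (coronal) → -o → *jutojo*.
The definite form *jutojo*: final sound = /o/, a vowel → -veh → *jutojoveh*.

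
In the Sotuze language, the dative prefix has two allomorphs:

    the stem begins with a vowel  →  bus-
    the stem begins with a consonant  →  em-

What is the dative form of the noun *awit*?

busawit

Since the first sound of *awit* is /a/ (a vowel), it takes bus-, giving *busawit*.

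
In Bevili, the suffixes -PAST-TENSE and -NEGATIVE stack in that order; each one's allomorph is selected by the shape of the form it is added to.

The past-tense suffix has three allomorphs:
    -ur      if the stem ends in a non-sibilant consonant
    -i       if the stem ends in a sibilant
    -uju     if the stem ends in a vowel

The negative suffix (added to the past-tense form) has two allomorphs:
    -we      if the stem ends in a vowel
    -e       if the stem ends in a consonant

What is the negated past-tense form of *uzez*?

*uzez* — final sound /z/ (a sibilant) → -i → *uzezi*.
The past-tense form *uzezi* — final sound /i/ (a vowel) → -we → *uzeziwe*.

uzeziwe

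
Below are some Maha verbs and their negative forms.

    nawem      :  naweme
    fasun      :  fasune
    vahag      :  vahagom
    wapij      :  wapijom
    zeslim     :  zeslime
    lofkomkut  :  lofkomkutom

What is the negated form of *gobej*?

Looking at the final consonant of each stem: -e when the stem ends in a nasal (*nawem*, *fasun*, *zeslim*); -om when the stem ends in a non-nasal consonant (*vahag*, *wapij*, *lofkomkut*).
*gobej*: final consonant = /j/, non-nasal → -om → *gobejom*.

gobejom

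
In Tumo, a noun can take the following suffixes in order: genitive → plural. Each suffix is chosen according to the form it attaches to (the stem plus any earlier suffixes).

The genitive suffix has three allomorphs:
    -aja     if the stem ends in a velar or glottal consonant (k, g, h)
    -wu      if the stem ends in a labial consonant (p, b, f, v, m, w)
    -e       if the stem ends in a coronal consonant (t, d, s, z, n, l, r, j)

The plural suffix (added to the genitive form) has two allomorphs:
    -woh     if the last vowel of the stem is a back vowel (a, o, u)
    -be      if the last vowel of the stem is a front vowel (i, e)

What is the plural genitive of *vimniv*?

vimnivwuwoh

*vimniv* — final consonant /v/ (labial) → -wu → *vimnivwu*.
The genitive form *vimnivwu* — last vowel /u/ (a back vowel) → -woh → *vimnivwuwoh*.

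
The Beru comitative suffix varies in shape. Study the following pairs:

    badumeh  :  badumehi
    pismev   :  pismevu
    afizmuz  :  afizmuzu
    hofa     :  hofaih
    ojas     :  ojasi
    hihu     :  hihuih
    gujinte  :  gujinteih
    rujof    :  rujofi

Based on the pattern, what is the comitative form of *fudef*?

fudefi

The pattern is voicing of the final sound: -i when the stem ends in a voiceless consonant (*badumeh*, *ojas*, *rujof*); -u when the stem ends in a voiced consonant (*pismev*, *afizmuz*); -ih when the stem ends in a vowel (*hofa*, *hihu*, *gujinte*).
*fudef* — final sound /f/ (a voiceless consonant) → -i → *fudefi*.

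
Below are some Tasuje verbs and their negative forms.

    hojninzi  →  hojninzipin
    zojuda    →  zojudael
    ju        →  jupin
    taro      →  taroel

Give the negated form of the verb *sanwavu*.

The alternation tracks the last vowel of the stem — -pin when the last vowel of the stem is a high vowel (*hojninzi*, *ju*); -el when the last vowel of the stem is a non-high vowel (*zojuda*, *taro*).
Since the last vowel of *sanwavu* is /u/ (a high vowel), it takes -pin, giving *sanwavupin*.

sanwavupin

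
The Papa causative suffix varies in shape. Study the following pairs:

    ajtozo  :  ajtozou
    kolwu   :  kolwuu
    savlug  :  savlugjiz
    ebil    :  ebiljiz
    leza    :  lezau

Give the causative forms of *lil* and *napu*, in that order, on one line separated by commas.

Looking at the final sound of each stem: -jiz when the stem ends in a consonant (*savlug*, *ebil*); -u when the stem ends in a vowel (*ajtozo*, *kolwu*, *leza*).
The final sound of *lil* is /l/, which is a consonant, so the suffix is -jiz, giving *liljiz*.
The final sound of *napu* is /u/, which is a vowel, so the suffix is -u, giving *napuu*.

liljiz, napuu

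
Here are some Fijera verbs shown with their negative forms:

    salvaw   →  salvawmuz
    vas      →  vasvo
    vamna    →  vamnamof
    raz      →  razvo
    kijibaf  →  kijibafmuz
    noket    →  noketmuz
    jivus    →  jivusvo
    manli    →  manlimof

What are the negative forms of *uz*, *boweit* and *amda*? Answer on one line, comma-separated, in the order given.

uzvo, boweitmuz, amdamof

The pattern is sibilance of the final sound: -vo when the stem ends in a sibilant (*vas*, *raz*, *jivus*); -muz when the stem ends in a non-sibilant consonant (*salvaw*, *kijibaf*, *noket*); -mof when the stem ends in a vowel (*vamna*, *manli*).
The final sound of *uz* is /z/, which is a sibilant, so the suffix is -vo, giving *uzvo*.
*boweit* — final sound /t/ (a non-sibilant consonant) → -muz → *boweitmuz*.
*amda*: final sound = /a/, a vowel → -mof → *amdamof*.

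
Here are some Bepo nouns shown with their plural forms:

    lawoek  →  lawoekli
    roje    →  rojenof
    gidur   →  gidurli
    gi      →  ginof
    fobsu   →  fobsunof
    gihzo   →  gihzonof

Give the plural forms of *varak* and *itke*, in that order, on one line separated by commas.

The suffix is conditioned by the final sound: -li when the stem ends in a consonant (*lawoek*, *gidur*); -nof when the stem ends in a vowel (*roje*, *gi*, *fobsu*, *gihzo*).
Since the final sound of *varak* is /k/ (a consonant), it takes -li, giving *varakli*.
*itke*: final sound = /e/, a vowel → -nof → *itkenof*.

varakli, itkenof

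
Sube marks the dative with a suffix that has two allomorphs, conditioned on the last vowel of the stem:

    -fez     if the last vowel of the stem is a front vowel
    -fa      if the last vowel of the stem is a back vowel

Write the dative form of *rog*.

*rog*: last vowel = /o/, a back vowel → -fa → *rogfa*.

rogfa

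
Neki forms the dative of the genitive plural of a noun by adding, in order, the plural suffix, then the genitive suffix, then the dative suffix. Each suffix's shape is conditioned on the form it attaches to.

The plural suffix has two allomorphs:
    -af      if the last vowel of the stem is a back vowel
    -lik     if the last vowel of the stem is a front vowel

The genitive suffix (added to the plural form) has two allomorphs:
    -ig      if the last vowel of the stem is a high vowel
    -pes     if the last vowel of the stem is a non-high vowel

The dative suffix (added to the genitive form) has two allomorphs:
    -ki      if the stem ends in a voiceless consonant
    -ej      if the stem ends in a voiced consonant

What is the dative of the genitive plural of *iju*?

*iju* — last vowel /u/ (a back vowel) → -af → *ijuaf*.
The last vowel of the plural form *ijuaf* is /a/, which is a non-high vowel, so the genitive suffix is -pes, giving *ijuafpes*.
Since the final consonant of the genitive form *ijuafpes* is /s/ (voiceless), it takes -ki, giving *ijuafpeski*.

ijuafpeski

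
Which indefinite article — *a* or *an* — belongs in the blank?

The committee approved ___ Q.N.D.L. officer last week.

a

The indefinite article is chosen by the initial *sound* of the following word, not its spelling.
The initialism *Q.N.D.L.* is read letter by letter; the first letter, Q, is pronounced /kjuː/, which begins with a consonant sound.
So the article is *a*: The committee approved a Q.N.D.L. officer last week.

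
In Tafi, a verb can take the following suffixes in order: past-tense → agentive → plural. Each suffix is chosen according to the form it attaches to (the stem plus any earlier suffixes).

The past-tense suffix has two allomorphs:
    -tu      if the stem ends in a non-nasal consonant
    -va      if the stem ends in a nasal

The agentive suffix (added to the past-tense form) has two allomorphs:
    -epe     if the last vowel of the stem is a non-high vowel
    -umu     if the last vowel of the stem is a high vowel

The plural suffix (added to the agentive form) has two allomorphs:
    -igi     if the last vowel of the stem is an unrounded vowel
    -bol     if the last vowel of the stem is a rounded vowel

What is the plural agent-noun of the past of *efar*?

efartuumubol

The final consonant of *efar* is /r/, which is non-nasal, so the past-tense suffix is -tu, giving *efartu*.
The past-tense form *efartu*: last vowel = /u/, a high vowel → -umu → *efartuumu*.
The agentive form *efartuumu* — last vowel /u/ (a rounded vowel) → -bol → *efartuumubol*.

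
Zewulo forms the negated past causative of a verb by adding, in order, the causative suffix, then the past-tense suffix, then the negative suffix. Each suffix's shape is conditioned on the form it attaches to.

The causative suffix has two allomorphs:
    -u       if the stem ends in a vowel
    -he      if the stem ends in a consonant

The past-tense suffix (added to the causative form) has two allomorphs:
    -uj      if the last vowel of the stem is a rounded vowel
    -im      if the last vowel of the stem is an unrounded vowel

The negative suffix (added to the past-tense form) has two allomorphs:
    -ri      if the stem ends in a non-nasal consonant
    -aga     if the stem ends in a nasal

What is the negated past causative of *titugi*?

titugiuujri

*titugi*: final sound = /i/, a vowel → -u → *titugiu*.
The last vowel of the causative form *titugiu* is /u/, which is a rounded vowel, so the past-tense suffix is -uj, giving *titugiuuj*.
The past-tense form *titugiuuj*: final consonant = /j/, non-nasal → -ri → *titugiuujri*.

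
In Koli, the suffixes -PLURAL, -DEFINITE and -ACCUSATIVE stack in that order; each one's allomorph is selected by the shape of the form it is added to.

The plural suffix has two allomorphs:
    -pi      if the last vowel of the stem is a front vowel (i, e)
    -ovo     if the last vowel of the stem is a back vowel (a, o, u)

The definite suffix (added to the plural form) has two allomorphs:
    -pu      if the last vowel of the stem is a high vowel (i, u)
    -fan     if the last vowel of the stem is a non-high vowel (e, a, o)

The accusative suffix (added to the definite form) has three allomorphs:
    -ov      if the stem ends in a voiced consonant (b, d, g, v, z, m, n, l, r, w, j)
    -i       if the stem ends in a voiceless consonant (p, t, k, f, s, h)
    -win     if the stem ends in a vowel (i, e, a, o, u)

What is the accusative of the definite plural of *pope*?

*pope*: last vowel = /e/, a front vowel → -pi → *popepi*.
The plural form *popepi* — last vowel /i/ (a high vowel) → -pu → *popepipu*.
Since the final sound of the definite form *popepipu* is /u/ (a vowel), it takes -win, giving *popepipuwin*.

popepipuwin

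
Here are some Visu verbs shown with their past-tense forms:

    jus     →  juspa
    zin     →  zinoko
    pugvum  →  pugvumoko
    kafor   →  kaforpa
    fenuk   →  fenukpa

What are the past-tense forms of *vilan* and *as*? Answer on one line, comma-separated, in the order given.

vilanoko, aspa

The alternation tracks the final consonant of the stem — -oko when the stem ends in a nasal (*zin*, *pugvum*); -pa when the stem ends in a non-nasal consonant (*jus*, *kafor*, *fenuk*).
*vilan*: final consonant = /n/, a nasal → -oko → *vilanoko*.
*as*: final consonant = /s/, non-nasal → -pa → *aspa*.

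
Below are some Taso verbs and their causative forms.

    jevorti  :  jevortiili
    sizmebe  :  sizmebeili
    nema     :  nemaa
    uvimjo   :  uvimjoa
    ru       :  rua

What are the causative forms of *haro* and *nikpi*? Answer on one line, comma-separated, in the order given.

Looking at the last vowel of each stem: -ili when the last vowel of the stem is a front vowel (*jevorti*, *sizmebe*); -a when the last vowel of the stem is a back vowel (*nema*, *uvimjo*, *ru*).
*haro*: last vowel = /o/, a back vowel → -a → *haroa*.
*nikpi* — last vowel /i/ (a front vowel) → -ili → *nikpiili*.

haroa, nikpiili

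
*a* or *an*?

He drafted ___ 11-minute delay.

an

The indefinite article is chosen by the initial *sound* of the following word, not its spelling.
The number *11* is spoken "eleven", beginning with /ɪˈlɛvən/ — a vowel sound.
So the article is *an*: He drafted an 11-minute delay.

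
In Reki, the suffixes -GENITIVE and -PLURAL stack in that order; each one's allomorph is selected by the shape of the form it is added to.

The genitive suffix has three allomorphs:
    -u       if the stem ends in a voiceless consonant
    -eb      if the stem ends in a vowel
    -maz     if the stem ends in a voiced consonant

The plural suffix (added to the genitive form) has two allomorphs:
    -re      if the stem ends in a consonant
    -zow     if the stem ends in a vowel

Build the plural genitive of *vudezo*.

The final sound of *vudezo* is /o/, which is a vowel, so the genitive suffix is -eb, giving *vudezoeb*.
Since the final sound of the genitive form *vudezoeb* is /b/ (a consonant), it takes -re, giving *vudezoebre*.

vudezoebre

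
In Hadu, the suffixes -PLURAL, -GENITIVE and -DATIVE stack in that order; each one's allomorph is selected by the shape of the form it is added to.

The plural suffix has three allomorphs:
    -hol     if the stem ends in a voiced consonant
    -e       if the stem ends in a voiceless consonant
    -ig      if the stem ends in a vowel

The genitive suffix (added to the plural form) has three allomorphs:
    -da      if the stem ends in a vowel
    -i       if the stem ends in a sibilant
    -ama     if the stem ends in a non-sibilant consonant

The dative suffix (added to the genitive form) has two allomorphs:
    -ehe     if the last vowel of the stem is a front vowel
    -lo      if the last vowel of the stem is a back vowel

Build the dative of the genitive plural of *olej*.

Since the final sound of *olej* is /j/ (a voiced consonant), it takes -hol, giving *olejhol*.
Since the final sound of the plural form *olejhol* is /l/ (a non-sibilant consonant), it takes -ama, giving *olejholama*.
The genitive form *olejholama*: last vowel = /a/, a back vowel → -lo → *olejholamalo*.

olejholamalo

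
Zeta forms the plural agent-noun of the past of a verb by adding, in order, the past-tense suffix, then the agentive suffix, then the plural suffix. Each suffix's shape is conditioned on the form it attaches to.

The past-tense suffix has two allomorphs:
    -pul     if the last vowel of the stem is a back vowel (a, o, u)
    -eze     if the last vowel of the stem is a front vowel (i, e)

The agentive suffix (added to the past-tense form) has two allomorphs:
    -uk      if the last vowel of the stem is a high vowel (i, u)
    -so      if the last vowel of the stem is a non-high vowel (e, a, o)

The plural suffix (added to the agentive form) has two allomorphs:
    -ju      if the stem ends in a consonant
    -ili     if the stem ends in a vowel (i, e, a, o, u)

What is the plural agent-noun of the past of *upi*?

*upi*: last vowel = /i/, a front vowel → -eze → *upieze*.
The past-tense form *upieze* — last vowel /e/ (a non-high vowel) → -so → *upiezeso*.
Since the final sound of the agentive form *upiezeso* is /o/ (a vowel), it takes -ili, giving *upiezesoili*.

upiezesoili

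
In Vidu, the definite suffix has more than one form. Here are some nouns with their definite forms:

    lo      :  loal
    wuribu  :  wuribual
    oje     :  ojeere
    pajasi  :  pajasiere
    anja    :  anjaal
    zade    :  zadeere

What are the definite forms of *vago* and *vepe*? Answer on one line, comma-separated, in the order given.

The pattern is front/back vowel harmony: -ere when the last vowel of the stem is a front vowel (*oje*, *pajasi*, *zade*); -al when the last vowel of the stem is a back vowel (*lo*, *wuribu*, *anja*).
Since the last vowel of *vago* is /o/ (a back vowel), it takes -al, giving *vagoal*.
Since the last vowel of *vepe* is /e/ (a front vowel), it takes -ere, giving *vepeere*.

vagoal, vepeere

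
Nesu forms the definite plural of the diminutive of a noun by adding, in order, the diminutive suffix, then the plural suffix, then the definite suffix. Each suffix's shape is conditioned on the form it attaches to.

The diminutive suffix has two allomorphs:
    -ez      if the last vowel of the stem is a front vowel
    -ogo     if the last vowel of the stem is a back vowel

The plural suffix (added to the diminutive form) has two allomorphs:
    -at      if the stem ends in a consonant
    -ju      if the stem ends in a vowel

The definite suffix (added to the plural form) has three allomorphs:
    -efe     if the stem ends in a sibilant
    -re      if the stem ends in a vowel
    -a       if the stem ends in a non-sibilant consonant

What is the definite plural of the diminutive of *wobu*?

wobuogojure

*wobu* — last vowel /u/ (a back vowel) → -ogo → *wobuogo*.
The diminutive form *wobuogo*: final sound = /o/, a vowel → -ju → *wobuogoju*.
The plural form *wobuogoju*: final sound = /u/, a vowel → -re → *wobuogojure*.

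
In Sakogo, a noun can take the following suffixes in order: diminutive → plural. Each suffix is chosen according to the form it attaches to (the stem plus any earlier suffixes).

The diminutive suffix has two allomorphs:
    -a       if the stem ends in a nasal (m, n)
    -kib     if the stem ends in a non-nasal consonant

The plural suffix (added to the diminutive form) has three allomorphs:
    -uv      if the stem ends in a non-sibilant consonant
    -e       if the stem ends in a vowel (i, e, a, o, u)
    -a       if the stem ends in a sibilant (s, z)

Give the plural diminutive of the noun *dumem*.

The final consonant of *dumem* is /m/, which is a nasal, so the diminutive suffix is -a, giving *dumema*.
The final sound of the diminutive form *dumema* is /a/, which is a vowel, so the plural suffix is -e, giving *dumemae*.

dumemae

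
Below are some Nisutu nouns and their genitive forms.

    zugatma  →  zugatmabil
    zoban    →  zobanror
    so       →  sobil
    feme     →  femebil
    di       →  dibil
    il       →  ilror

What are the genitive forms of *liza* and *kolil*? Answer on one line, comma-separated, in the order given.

Looking at the final sound of each stem: -ror when the stem ends in a consonant (*zoban*, *il*); -bil when the stem ends in a vowel (*zugatma*, *so*, *feme*, *di*).
*liza*: final sound = /a/, a vowel → -bil → *lizabil*.
*kolil* — final sound /l/ (a consonant) → -ror → *kolilror*.

lizabil, kolilror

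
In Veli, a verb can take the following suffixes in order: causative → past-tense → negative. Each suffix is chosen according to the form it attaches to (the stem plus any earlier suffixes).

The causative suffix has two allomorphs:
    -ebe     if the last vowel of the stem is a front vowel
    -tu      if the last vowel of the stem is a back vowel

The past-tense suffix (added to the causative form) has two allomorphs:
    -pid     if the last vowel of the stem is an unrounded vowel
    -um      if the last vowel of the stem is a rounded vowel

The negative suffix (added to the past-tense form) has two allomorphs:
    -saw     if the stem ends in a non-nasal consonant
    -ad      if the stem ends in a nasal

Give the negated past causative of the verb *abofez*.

abofezebepidsaw

The last vowel of *abofez* is /e/, which is a front vowel, so the causative suffix is -ebe, giving *abofezebe*.
The causative form *abofezebe* — last vowel /e/ (an unrounded vowel) → -pid → *abofezebepid*.
The past-tense form *abofezebepid* — final consonant /d/ (non-nasal) → -saw → *abofezebepidsaw*.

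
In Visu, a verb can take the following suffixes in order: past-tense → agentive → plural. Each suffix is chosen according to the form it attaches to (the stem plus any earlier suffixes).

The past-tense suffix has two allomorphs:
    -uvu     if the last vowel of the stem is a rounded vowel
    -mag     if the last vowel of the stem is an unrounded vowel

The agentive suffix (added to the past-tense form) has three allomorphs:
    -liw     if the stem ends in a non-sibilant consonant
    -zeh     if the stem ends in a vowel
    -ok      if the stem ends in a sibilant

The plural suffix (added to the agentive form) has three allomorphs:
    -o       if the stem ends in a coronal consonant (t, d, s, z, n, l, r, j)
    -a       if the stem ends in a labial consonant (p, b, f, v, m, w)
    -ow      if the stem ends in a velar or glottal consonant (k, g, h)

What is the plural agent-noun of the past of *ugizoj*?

ugizojuvuzehow

*ugizoj*: last vowel = /o/, a rounded vowel → -uvu → *ugizojuvu*.
Since the final sound of the past-tense form *ugizojuvu* is /u/ (a vowel), it takes -zeh, giving *ugizojuvuzeh*.
Since the final consonant of the agentive form *ugizojuvuzeh* is /h/ (velar/glottal), it takes -ow, giving *ugizojuvuzehow*.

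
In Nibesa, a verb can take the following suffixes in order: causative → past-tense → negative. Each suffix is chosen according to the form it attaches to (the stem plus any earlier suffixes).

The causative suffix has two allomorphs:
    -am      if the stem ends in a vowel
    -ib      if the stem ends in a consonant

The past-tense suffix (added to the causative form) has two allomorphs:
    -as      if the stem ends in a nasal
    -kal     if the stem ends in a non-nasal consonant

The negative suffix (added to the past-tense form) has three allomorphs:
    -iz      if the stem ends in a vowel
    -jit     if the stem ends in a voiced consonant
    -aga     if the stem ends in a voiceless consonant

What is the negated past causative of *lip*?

lipibkaljit

*lip*: final sound = /p/, a consonant → -ib → *lipib*.
The causative form *lipib*: final consonant = /b/, non-nasal → -kal → *lipibkal*.
The past-tense form *lipibkal* — final sound /l/ (a voiced consonant) → -jit → *lipibkaljit*.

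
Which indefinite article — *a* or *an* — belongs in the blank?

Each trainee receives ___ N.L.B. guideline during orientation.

The indefinite article is chosen by the initial *sound* of the following word, not its spelling.
The initialism *N.L.B.* is read letter by letter; the first letter, N, is pronounced /ɛn/, which begins with a vowel sound.
So the article is *an*: Each trainee receives an N.L.B. guideline during orientation.

an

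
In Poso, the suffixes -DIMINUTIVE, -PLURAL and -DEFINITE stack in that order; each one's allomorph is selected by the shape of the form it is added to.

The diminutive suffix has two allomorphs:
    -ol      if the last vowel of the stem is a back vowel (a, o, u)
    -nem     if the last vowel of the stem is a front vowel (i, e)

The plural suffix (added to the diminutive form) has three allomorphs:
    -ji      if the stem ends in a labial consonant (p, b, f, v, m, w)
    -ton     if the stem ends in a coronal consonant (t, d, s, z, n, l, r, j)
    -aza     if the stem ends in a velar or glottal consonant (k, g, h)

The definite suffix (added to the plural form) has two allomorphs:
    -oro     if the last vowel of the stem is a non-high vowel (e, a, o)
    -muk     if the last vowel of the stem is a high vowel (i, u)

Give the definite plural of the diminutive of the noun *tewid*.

tewidnemjimuk

*tewid*: last vowel = /i/, a front vowel → -nem → *tewidnem*.
The diminutive form *tewidnem*: final consonant = /m/, labial → -ji → *tewidnemji*.
The plural form *tewidnemji*: last vowel = /i/, a high vowel → -muk → *tewidnemjimuk*.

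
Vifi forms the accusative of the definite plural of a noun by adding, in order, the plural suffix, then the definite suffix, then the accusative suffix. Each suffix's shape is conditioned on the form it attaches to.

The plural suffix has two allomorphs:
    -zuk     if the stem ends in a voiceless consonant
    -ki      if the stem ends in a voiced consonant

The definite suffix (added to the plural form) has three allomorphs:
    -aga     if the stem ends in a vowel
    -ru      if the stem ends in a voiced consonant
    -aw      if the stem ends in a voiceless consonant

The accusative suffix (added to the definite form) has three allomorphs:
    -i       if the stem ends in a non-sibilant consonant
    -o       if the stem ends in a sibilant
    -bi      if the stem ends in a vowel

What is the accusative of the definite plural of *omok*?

The final consonant of *omok* is /k/, which is voiceless, so the plural suffix is -zuk, giving *omokzuk*.
The plural form *omokzuk*: final sound = /k/, a voiceless consonant → -aw → *omokzukaw*.
The final sound of the definite form *omokzukaw* is /w/, which is a non-sibilant consonant, so the accusative suffix is -i, giving *omokzukawi*.

omokzukawi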